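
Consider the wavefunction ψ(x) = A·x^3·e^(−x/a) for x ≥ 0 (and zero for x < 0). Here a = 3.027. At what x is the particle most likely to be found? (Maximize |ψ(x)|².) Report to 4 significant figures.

Differentiate |ψ(x)|² with respect to x and set to zero.
This gives x = 3·a.
With a = 3.027, the most probable position is 9.0810.

x ≈ 9.081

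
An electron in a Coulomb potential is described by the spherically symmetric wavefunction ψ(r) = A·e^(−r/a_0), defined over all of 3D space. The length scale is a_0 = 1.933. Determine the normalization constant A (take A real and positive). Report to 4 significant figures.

A ≈ 0.2099

Require ∫ |ψ|² 4πr² dr = 1 over the whole domain.
With ∫₀^∞ r^2 e^(−αr) dr = 2!/α^3, the integral (without the A² prefactor) comes out to π·a_0^3.
Setting this equal to 1 gives A² = 1/(π·a_0^3).
With a_0 = 1.933: A² = 0.044071 and A = 0.20993.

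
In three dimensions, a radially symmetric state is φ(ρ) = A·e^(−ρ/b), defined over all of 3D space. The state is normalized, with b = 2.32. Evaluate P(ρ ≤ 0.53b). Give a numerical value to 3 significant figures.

With dV = 4πρ²dρ, the probability is ∫|φ|² dV over ρ ≤ 0.53b.
Normalization gives A² = 1/(π·b^3).
Substituting u = ρ/b, A², 4π and the length scale all cancel in the ratio: P = ∫_{0}^{0.53} u^2·e^(-2·u) du / ∫_{0}^{∞} u^2·e^(-2·u) du.
Using ∫ u^2·e^(-2·u) du = -(2·u^2 + 2·u + 1)·e^(-2·u)/4, the numerator is ≈ 0.022916 and the denominator is 1/4.
The region integral divided by the full integral gives P = 0.09166.

P ≈ 0.0917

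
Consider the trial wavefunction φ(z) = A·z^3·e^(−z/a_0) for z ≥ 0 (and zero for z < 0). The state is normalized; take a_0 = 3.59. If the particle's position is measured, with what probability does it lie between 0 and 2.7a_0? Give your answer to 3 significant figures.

The probability is P = ∫ |φ|² dz over [0, 2.7a_0].
Since A² = 1/(45·a_0^7/8), this is the region integral divided by the full normalization integral.
In terms of u = z/a_0 (A² and the length scale cancel between numerator and denominator), P = [∫_{0}^{2.7} u^6·e^(-2·u) du] / [∫_{0}^{∞} u^6·e^(-2·u) du].
With ∫ u^6·e^(-2·u) du = -(4·u^6 + 12·u^5 + 30·u^4 + 60·u^3 + 90·u^2 + 90·u + 45)·e^(-2·u)/8 + C, the region integral is ≈ 1.6781 and the full one is 45/8.
Evaluating gives P = 0.2983.

P ≈ 0.298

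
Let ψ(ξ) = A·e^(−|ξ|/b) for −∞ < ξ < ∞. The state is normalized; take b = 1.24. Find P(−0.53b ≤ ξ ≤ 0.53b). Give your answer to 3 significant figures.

The probability is P = ∫ |ψ|² dξ over [−0.53b, 0.53b].
Since A² = 1/(b), this is the region integral divided by the full normalization integral.
Both integrals are even about ξ = 0, so only the ξ ≥ 0 halves are needed (the factors of 2 cancel). Substituting u = ξ/b, A² and the length scale cancel in the ratio: P = ∫_{0}^{0.53} e^(-2·u) du / ∫_{0}^{∞} e^(-2·u) du.
Using ∫ e^(-2·u) du = -e^(-2·u)/2, the numerator is 1/2 - e^(-53/50)/2 and the denominator is 1/2.
This works out to P = 0.6535.

P ≈ 0.654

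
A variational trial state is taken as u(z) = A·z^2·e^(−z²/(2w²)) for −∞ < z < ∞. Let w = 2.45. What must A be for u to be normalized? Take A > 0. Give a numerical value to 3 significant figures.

Require ∫ |u|² dz = 1 over the whole domain.
∫|u|² dz = A²·(3·√(π)·w^5/4).
So A² = (3·√(π)·w^5/4)^(−1).
Substituting w = 2.45 gives A² = 0.008522, so A = 0.09231.

A ≈ 0.0923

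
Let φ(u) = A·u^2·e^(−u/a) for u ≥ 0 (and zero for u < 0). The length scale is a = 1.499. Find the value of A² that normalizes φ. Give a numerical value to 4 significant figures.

We need A² ∫|f|² du = 1, taking the integral from 0 to ∞.
Carrying out the integral gives A² · 3·a^5/4.
So A² = (3·a^5/4)^(−1).
Substituting a = 1.499 gives A² = 0.17617, so A = 0.41973.

A^2 ≈ 0.1762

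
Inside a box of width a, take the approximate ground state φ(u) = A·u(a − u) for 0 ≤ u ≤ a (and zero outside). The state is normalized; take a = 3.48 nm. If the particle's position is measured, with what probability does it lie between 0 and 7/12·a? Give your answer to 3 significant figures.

The probability is P = ∫ |φ|² du over [0, 7/12·a].
With A² fixed by ∫|φ|² = 1, i.e. A² = (a^5/30)^(−1), substitute and integrate.
Let t = u/a; then A² and the length scale cancel, so P = ∫_{0}^{7/12} t^2·(1 - t)^2 dt ÷ ∫_{0}^{1} t^2·(1 - t)^2 dt.
With ∫ t^2·(1 - t)^2 dt = t^3·(6·t^2 - 15·t + 10)/30 + C, the region integral is ≈ 0.021779 and the full one is 1/30.
The result is P = 0.6534.

P ≈ 0.653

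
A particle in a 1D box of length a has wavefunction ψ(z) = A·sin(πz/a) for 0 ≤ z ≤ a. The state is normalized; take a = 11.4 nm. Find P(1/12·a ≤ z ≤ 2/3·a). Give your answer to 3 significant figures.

P = ∫_{1/12·a}^{2/3·a} |ψ(z)|² dz.
The normalization integral ∫|ψ|²dz over the whole domain equals a/2·A², and A² cancels in the ratio.
Let u = z/a; then A² and the length scale cancel, so P = ∫_{1/12}^{2/3} sin(π·u)^2 du ÷ ∫_{0}^{1} sin(π·u)^2 du.
An antiderivative of sin(π·u)^2 is u/2 - sin(2·π·u)/(4·π); evaluating from 1/12 to 2/3 gives 1/(8·π) + √(3)/(8·π) + 7/24, while the full integral is 1/2.
This works out to P = (3 + 3·√(3) + 7·π)/(12·π).

P ≈ 0.801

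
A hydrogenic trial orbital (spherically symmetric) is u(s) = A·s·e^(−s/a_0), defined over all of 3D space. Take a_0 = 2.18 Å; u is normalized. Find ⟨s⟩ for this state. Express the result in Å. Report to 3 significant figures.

⟨s⟩ ≈ 5.45 Å

The expectation value is the |u|²-weighted average of s: ∫ s|u|² 4πs² ds.
Evaluating both integrals, ⟨s⟩ = 5·a_0/2.
With a_0 = 2.18, ⟨s⟩ = 5.450.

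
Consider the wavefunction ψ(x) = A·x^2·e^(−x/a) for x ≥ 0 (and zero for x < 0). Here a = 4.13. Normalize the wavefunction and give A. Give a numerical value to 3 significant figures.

Require ∫ |ψ|² dx = 1 over the whole domain.
Using ∫₀^∞ xⁿ e^(−αx) dx = n!/αⁿ⁺¹, with ψ = A·x^2·e^(−x/a), the integral evaluates to A²·[3·a^5/4].
Plugging in a = 4.13 yields A = 0.03331.

A ≈ 0.0333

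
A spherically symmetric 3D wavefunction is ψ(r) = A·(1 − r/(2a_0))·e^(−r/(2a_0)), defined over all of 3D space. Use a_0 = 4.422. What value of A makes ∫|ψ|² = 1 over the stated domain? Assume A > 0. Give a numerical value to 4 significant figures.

The normalization condition is ∫|ψ|² 4πr² dr = 1 from 0 to ∞.
In 3D with spherical symmetry the volume element is 4πr² dr.
Carrying out the integral gives A² · 8·π·a_0^3.
Substituting a_0 = 4.422 gives A² = 0.00046015, so A = 0.021451.

A ≈ 0.02145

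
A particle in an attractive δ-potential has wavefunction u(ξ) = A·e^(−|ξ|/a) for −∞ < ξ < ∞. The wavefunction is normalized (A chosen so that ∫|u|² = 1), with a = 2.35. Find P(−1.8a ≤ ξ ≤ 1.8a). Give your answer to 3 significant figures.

P ≈ 0.973

The probability is P = ∫ |u|² dξ over [−1.8a, 1.8a].
Since A² = 1/(a), this is the region integral divided by the full normalization integral.
By symmetry take twice the ξ ≥ 0 contribution in numerator and denominator; the 2's cancel. Let t = ξ/a; then A² and the length scale cancel, so P = ∫_{0}^{1.8} e^(-2·t) dt ÷ ∫_{0}^{∞} e^(-2·t) dt.
With ∫ e^(-2·t) dt = -e^(-2·t)/2 + C, the region integral is 1/2 - e^(-18/5)/2 and the full one is 1/2.
The result is P = 0.9727.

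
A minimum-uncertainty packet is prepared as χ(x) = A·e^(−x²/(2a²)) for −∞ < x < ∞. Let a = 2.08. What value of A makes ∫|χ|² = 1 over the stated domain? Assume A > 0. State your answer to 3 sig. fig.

A ≈ 0.521

We need A² ∫|f|² dx = 1, taking the integral from −∞ to ∞.
Using the Gaussian integral ∫_{−∞}^{∞} e^(−αx²) dx = √(π/α), with χ = A·e^(−x²/(2a²)), the integral evaluates to A²·[√(π)·a].
Setting this equal to 1 gives A² = 1/(√(π)·a).
Substituting a = 2.08 gives A² = 0.2712, so A = 0.5208.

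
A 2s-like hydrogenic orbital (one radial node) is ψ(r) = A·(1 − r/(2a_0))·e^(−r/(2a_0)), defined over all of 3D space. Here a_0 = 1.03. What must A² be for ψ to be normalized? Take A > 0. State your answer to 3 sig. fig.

A^2 ≈ 0.0364

We need A² ∫|f|² 4πr² dr = 1, taking the integral from 0 to ∞.
Using ∫₀^∞ rⁿ e^(−αr) dr = n!/αⁿ⁺¹, carrying out the integral gives A² · 8·π·a_0^3.
Substituting a_0 = 1.03 gives A² = 0.03641, so A = 0.1908.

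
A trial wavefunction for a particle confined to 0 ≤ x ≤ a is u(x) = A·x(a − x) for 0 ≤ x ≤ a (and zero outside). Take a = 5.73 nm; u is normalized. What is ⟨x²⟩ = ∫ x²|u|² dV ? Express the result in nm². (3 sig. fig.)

⟨x^2⟩ ≈ 9.38 nm^2

The expectation value is the |u|²-weighted average of x^2: ∫ x^2|u|² dx.
Expanding the polynomial and integrating term by term, evaluating both integrals, ⟨x²⟩ = 2·a^2/7.
With a = 5.73, ⟨x^2⟩ = 9.381.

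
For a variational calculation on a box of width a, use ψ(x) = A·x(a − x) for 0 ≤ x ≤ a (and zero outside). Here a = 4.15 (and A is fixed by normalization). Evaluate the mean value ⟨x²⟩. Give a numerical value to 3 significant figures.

⟨x^2⟩ ≈ 4.92

By definition ⟨x²⟩ = ∫ x^2 |ψ(x)|² dx.
Expanding the polynomial and integrating term by term, evaluating both integrals, ⟨x²⟩ = 2·a^2/7.
With a = 4.15, ⟨x^2⟩ = 4.921.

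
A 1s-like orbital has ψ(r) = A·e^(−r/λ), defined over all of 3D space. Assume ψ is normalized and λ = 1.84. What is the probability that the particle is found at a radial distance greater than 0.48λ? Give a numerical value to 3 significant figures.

With dV = 4πr²dr, the probability is ∫|ψ|² dV over r > 0.48λ.
Normalization gives A² = 1/(π·λ^3).
In terms of u = r/λ (A², 4π and the length scale all cancel between numerator and denominator), P = [∫_{0.48}^{∞} u^2·e^(-2·u) du] / [∫_{0}^{∞} u^2·e^(-2·u) du].
Using ∫ u^2·e^(-2·u) du = -(2·u^2 + 2·u + 1)·e^(-2·u)/4, the numerator is 1513·e^(-24/25)/2500 and the denominator is 1/4.
The region integral divided by the full integral gives P = 0.9269.

P ≈ 0.927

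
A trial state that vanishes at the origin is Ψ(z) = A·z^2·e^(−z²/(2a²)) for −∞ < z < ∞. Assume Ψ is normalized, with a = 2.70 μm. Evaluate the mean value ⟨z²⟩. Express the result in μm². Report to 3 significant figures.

The expectation value is the |Ψ|²-weighted average of z^2: ∫ z^2|Ψ|² dz.
The ratio of the moment integral to the normalization integral gives ⟨z²⟩ = 5·a^2/2.
Putting a = 2.70 gives 18.23.

⟨z^2⟩ ≈ 18.2 μm^2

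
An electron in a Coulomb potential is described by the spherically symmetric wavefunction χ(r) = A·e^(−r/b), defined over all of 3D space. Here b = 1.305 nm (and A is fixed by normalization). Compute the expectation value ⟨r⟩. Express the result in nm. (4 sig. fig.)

⟨r⟩ ≈ 1.958 nm

⟨r⟩ = ∫ r |χ|² 4πr² dr over the full domain.
Using ∫₀^∞ rⁿ e^(−αr) dr = n!/αⁿ⁺¹, evaluating both integrals, ⟨r⟩ = 3·b/2.
Putting b = 1.305 gives 1.9575.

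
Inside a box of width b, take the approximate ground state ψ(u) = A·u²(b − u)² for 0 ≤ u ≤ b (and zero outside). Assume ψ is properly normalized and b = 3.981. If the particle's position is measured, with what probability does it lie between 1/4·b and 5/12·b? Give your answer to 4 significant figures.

P ≈ 0.2534

The probability is P = ∫ |ψ|² du over [1/4·b, 5/12·b].
Since A² = 1/(b^9/630), this is the region integral divided by the full normalization integral.
In terms of t = u/b (A² and the length scale cancel between numerator and denominator), P = [∫_{1/4}^{5/12} t^4·(1 - t)^4 dt] / [∫_{0}^{1} t^4·(1 - t)^4 dt].
With ∫ t^4·(1 - t)^4 dt = t^5·(70·t^4 - 315·t^3 + 540·t^2 - 420·t + 126)/630 + C, the region integral is ≈ 0.000402226 and the full one is 1/630.
This works out to P = 0.25340.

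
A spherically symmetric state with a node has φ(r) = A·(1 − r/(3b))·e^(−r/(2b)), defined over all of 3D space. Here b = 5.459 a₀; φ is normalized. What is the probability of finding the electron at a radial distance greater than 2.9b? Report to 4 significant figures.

P ≈ 0.6473

P = ∫ |φ|² 4πr² dr over r > 2.9b.
Normalization gives A² = 1/(8·π·b^3/3).
In terms of u = r/b (A², 4π and the length scale all cancel between numerator and denominator), P = [∫_{2.9}^{∞} u^2·(1 - u/3)^2·e^(-u) du] / [∫_{0}^{∞} u^2·(1 - u/3)^2·e^(-u) du].
With ∫ u^2·(1 - u/3)^2·e^(-u) du = (-u^4 + 2·u^3 - 3·u^2 - 6·u - 6)·e^(-u)/9 + C, the region integral is ≈ 0.431505 and the full one is 2/3.
This evaluates to P = 0.64726.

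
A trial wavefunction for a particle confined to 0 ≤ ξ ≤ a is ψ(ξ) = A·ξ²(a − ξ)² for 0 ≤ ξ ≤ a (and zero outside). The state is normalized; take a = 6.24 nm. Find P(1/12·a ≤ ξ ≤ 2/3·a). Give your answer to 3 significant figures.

The probability is P = ∫ |ψ|² dξ over [1/12·a, 2/3·a].
With A² fixed by ∫|ψ|² = 1, i.e. A² = (a^9/630)^(−1), substitute and integrate.
Let u = ξ/a; then A² and the length scale cancel, so P = ∫_{1/12}^{2/3} u^4·(1 - u)^4 du ÷ ∫_{0}^{1} u^4·(1 - u)^4 du.
With ∫ u^4·(1 - u)^4 du = u^5·(70·u^4 - 315·u^3 + 540·u^2 - 420·u + 126)/630 + C, the region integral is ≈ 0.0013568 and the full one is 1/630.
Evaluating gives P = 0.8548.

P ≈ 0.855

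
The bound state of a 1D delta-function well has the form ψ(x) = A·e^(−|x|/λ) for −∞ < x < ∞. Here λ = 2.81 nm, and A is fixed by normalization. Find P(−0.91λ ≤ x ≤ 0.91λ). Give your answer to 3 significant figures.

P ≈ 0.838

|ψ|² is the probability density, so P = ∫_{−0.91λ}^{0.91λ} |ψ|² dx.
Since A² = 1/(λ), this is the region integral divided by the full normalization integral.
Both integrals are even about x = 0, so only the x ≥ 0 halves are needed (the factors of 2 cancel). Let u = x/λ; then A² and the length scale cancel, so P = ∫_{0}^{0.91} e^(-2·u) du ÷ ∫_{0}^{∞} e^(-2·u) du.
With ∫ e^(-2·u) du = -e^(-2·u)/2 + C, the region integral is 1/2 - e^(-91/50)/2 and the full one is 1/2.
This works out to P = 0.8380.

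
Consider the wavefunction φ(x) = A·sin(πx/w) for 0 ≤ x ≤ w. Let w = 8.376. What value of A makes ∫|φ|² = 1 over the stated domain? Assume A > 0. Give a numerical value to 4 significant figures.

A ≈ 0.4886

Require ∫ |φ|² dx = 1 over the whole domain.
With φ = A·sin(πx/w), the integral evaluates to A²·[w/2].
Setting this equal to 1 gives A² = 1/(w/2).
Substituting w = 8.376 gives A² = 0.23878, so A = 0.48865.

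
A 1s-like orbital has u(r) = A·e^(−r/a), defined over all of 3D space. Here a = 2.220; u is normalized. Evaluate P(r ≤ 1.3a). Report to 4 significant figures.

P ≈ 0.4816

Integrate the radial probability density 4πr²|u|² over r ≤ 1.3a.
Normalization gives A² = 1/(π·a^3).
Substituting t = r/a, A², 4π and the length scale all cancel in the ratio: P = ∫_{0}^{1.3} t^2·e^(-2·t) dt / ∫_{0}^{∞} t^2·e^(-2·t) dt.
An antiderivative of t^2·e^(-2·t) is -(2·t^2 + 2·t + 1)·e^(-2·t)/4; evaluating from 0 to 1.3 gives 1/4 - 349·e^(-13/5)/200, while the full integral is 1/4.
Taking the ratio yields P = 0.48157.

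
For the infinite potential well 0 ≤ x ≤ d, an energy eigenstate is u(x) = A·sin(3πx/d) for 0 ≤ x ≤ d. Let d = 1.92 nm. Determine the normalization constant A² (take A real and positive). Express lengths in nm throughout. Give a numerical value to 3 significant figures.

Require ∫ |u|² dx = 1 over the whole domain.
Using sin²θ = (1 − cos 2θ)/2, the integral (without the A² prefactor) comes out to d/2.
Hence A² = 1/[d/2].
Plugging in d = 1.92 yields A = 1.021.

A^2 ≈ 1.04 nm^(-1)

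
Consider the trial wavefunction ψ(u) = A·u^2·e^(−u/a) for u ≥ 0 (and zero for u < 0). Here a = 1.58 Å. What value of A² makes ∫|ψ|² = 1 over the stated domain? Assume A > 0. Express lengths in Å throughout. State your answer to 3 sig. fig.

Require ∫ |ψ|² du = 1 over the whole domain.
Using ∫₀^∞ uⁿ e^(−αu) du = n!/αⁿ⁺¹, the integral (without the A² prefactor) comes out to 3·a^5/4.
Substituting a = 1.58 gives A² = 0.1354, so A = 0.3680.

A^2 ≈ 0.135 Å^(-5)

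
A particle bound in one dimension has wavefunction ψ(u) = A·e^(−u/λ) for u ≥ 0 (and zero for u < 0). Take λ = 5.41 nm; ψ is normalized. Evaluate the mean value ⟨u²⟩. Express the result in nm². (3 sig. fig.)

By definition ⟨u²⟩ = ∫ u^2 |ψ(u)|² du.
With ∫₀^∞ u^2 e^(−αu) du = 2!/α^3, the ratio of the moment integral to the normalization integral gives ⟨u²⟩ = λ^2/2.
With λ = 5.41, ⟨u^2⟩ = 14.63.

⟨u^2⟩ ≈ 14.6 nm^2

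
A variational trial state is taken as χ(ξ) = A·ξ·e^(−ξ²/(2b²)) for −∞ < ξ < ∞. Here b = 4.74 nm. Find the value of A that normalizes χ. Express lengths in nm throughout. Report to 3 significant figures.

A ≈ 0.103 nm^(-3/2)

We need A² ∫|f|² dξ = 1, taking the integral from −∞ to ∞.
Using the Gaussian integral ∫_{−∞}^{∞} e^(−αξ²) dξ = √(π/α), carrying out the integral gives A² · √(π)·b^3/2.
So A² = (√(π)·b^3/2)^(−1).
Plugging in b = 4.74 yields A = 0.1029.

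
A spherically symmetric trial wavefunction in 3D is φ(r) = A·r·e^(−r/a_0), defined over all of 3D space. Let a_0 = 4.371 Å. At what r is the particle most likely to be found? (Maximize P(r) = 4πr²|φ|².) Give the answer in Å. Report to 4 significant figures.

r ≈ 8.742 Å

The maximum of P(r) = 4πr²|φ|² occurs where its derivative vanishes.
Solving yields r = 2·a_0.
With a_0 = 4.371, the most probable radial distance is 8.7420 Å.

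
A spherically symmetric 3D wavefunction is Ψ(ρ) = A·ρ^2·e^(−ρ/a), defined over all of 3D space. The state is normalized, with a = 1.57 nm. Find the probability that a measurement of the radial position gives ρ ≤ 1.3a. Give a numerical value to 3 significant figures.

P ≈ 0.0172

P = ∫ |Ψ|² 4πρ² dρ over ρ ≤ 1.3a.
Normalization gives A² = 1/(45·π·a^7/2).
In terms of u = ρ/a (A², 4π and the length scale all cancel between numerator and denominator), P = [∫_{0}^{1.3} u^6·e^(-2·u) du] / [∫_{0}^{∞} u^6·e^(-2·u) du].
With ∫ u^6·e^(-2·u) du = -(4·u^6 + 12·u^5 + 30·u^4 + 60·u^3 + 90·u^2 + 90·u + 45)·e^(-2·u)/8 + C, the region integral is ≈ 0.096582 and the full one is 45/8.
Taking the ratio yields P = 0.01717.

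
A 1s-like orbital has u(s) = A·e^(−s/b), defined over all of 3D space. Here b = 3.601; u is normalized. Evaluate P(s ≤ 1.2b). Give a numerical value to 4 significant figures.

P ≈ 0.4303

Integrate the radial probability density 4πs²|u|² over s ≤ 1.2b.
Normalization gives A² = 1/(π·b^3).
Let t = s/b; then A², 4π and the length scale all cancel, so P = ∫_{0}^{1.2} t^2·e^(-2·t) dt ÷ ∫_{0}^{∞} t^2·e^(-2·t) dt.
Using ∫ t^2·e^(-2·t) dt = -(2·t^2 + 2·t + 1)·e^(-2·t)/4, the numerator is 1/4 - 157·e^(-12/5)/100 and the denominator is 1/4.
The region integral divided by the full integral gives P = 0.43029.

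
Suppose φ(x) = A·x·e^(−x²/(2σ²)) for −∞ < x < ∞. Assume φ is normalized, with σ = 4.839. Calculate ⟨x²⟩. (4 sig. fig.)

⟨x^2⟩ ≈ 35.12

By definition ⟨x²⟩ = ∫ x^2 |φ(x)|² dx.
Since the A² factors cancel between numerator and denominator, ⟨x²⟩ = 3·σ^2/2.
With σ = 4.839, ⟨x^2⟩ = 35.124.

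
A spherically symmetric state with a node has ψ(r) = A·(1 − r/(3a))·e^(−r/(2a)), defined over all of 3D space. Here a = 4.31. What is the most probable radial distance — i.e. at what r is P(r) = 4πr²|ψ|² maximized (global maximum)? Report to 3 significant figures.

r ≈ 4.31

Set d/dr [P(r) = 4πr²|ψ|²] = 0 and solve for r > 0.
This gives r = a.
With a = 4.31, the most probable radial distance is 4.310.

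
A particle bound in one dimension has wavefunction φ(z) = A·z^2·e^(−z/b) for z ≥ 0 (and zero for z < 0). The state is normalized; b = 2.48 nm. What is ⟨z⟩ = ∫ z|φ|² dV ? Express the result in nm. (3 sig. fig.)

⟨z⟩ ≈ 6.20 nm

By definition ⟨z⟩ = ∫ z |φ(z)|² dz.
Using ∫₀^∞ zⁿ e^(−αz) dz = n!/αⁿ⁺¹, evaluating both integrals, ⟨z⟩ = 5·b/2.
Putting b = 2.48 gives 6.200.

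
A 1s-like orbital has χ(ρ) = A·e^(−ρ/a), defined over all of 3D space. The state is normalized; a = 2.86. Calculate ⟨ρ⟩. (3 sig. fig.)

⟨ρ⟩ ≈ 4.29

By definition ⟨ρ⟩ = ∫ ρ |χ(ρ)|² 4πρ² dρ.
The ratio of the moment integral to the normalization integral gives ⟨ρ⟩ = 3·a/2.
Putting a = 2.86 gives 4.290.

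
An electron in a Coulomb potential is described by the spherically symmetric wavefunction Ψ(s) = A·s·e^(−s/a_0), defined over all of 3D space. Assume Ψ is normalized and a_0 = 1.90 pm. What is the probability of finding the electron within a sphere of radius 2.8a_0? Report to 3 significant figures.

With dV = 4πs²ds, the probability is ∫|Ψ|² dV over s ≤ 2.8a_0.
The full normalization integral is A²·[3·π·a_0^5] = 1, fixing A².
Substituting u = s/a_0, A², 4π and the length scale all cancel in the ratio: P = ∫_{0}^{2.8} u^4·e^(-2·u) du / ∫_{0}^{∞} u^4·e^(-2·u) du.
With ∫ u^4·e^(-2·u) du = -(u^4/2 + u^3 + 3·u^2/2 + 3·u/2 + 3/4)·e^(-2·u) + C, the region integral is ≈ 0.49339 and the full one is 3/4.
The region integral divided by the full integral gives P = 0.6578.

P ≈ 0.658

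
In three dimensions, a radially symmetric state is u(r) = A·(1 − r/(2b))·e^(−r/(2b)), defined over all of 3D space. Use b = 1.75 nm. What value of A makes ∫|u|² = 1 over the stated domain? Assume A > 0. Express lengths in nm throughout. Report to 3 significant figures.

A ≈ 0.0862 nm^(-3/2)

The normalization condition is ∫|u|² 4πr² dr = 1 from 0 to ∞.
The angular integral contributes 4π, leaving ∫₀^∞ r²|u|² dr.
∫|u|² 4πr² dr = A²·(8·π·b^3).
So A² = (8·π·b^3)^(−1).
With b = 1.75: A² = 0.007424 and A = 0.08616.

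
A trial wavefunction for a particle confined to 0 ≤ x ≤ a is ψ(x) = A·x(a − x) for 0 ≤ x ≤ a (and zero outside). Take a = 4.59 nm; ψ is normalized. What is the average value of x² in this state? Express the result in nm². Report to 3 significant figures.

⟨x²⟩ = ∫ x^2 |ψ|² dx over the full domain.
Expanding the polynomial and integrating term by term, evaluating both integrals, ⟨x²⟩ = 2·a^2/7.
Putting a = 4.59 gives 6.019.

⟨x^2⟩ ≈ 6.02 nm^2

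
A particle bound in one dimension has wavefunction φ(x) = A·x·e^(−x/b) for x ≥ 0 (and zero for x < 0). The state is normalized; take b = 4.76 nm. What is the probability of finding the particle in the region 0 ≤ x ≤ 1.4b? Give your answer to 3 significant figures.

P ≈ 0.531

|φ|² is the probability density, so P = ∫_{0}^{1.4b} |φ|² dx.
Since A² = 1/(b^3/4), this is the region integral divided by the full normalization integral.
In terms of u = x/b (A² and the length scale cancel between numerator and denominator), P = [∫_{0}^{1.4} u^2·e^(-2·u) du] / [∫_{0}^{∞} u^2·e^(-2·u) du].
An antiderivative of u^2·e^(-2·u) is -(2·u^2 + 2·u + 1)·e^(-2·u)/4; evaluating from 0 to 1.4 gives 1/4 - 193·e^(-14/5)/100, while the full integral is 1/4.
Evaluating gives P = 0.5305.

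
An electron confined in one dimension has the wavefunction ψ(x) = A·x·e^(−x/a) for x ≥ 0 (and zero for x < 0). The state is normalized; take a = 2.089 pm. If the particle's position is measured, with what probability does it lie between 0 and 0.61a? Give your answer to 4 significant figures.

P ≈ 0.1249

|ψ|² is the probability density, so P = ∫_{0}^{0.61a} |ψ|² dx.
Since A² = 1/(a^3/4), this is the region integral divided by the full normalization integral.
Substituting u = x/a, A² and the length scale cancel in the ratio: P = ∫_{0}^{0.61} u^2·e^(-2·u) du / ∫_{0}^{∞} u^2·e^(-2·u) du.
An antiderivative of u^2·e^(-2·u) is -(2·u^2 + 2·u + 1)·e^(-2·u)/4; evaluating from 0 to 0.61 gives ≈ 0.0312197, while the full integral is 1/4.
The result is P = 0.12488.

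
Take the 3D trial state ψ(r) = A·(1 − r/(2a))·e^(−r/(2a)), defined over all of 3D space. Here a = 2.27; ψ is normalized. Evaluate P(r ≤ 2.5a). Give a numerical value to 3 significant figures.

Integrate the radial probability density 4πr²|ψ|² over r ≤ 2.5a.
A² is fixed by ∫₀^∞ 4πr²|ψ|² dr = 1, i.e. A² = (8·π·a^3)^(−1).
Let u = r/a; then A², 4π and the length scale all cancel, so P = ∫_{0}^{2.5} u^2·(1 - u/2)^2·e^(-u) du ÷ ∫_{0}^{∞} u^2·(1 - u/2)^2·e^(-u) du.
Using ∫ u^2·(1 - u/2)^2·e^(-u) du = -(u^4/4 + u^2 + 2·u + 2)·e^(-u), the numerator is 2 - 1473·e^(-5/2)/64 and the denominator is 2.
Taking the ratio yields P = 0.05538.

P ≈ 0.0554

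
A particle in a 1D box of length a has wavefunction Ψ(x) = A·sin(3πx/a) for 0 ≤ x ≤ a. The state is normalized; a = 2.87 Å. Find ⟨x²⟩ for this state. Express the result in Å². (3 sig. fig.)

⟨x^2⟩ ≈ 2.70 Å^2

By definition ⟨x²⟩ = ∫ x^2 |Ψ(x)|² dx.
Since the A² factors cancel between numerator and denominator, ⟨x²⟩ = -a^2/(18·π^2) + a^2/3.
With a = 2.87, ⟨x^2⟩ = 2.699.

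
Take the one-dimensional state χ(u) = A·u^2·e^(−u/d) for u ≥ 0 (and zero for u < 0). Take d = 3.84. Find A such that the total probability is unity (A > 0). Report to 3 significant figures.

A ≈ 0.0400

Require ∫ |χ|² du = 1 over the whole domain.
Using ∫₀^∞ uⁿ e^(−αu) du = n!/αⁿ⁺¹, the integral (without the A² prefactor) comes out to 3·d^5/4.
Setting this equal to 1 gives A² = 1/(3·d^5/4).
Plugging in d = 3.84 yields A = 0.03996.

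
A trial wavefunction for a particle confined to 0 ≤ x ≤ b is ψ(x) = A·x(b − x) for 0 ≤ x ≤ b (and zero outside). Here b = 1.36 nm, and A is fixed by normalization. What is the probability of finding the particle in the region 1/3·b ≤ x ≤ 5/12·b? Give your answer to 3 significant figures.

P = ∫_{1/3·b}^{5/12·b} |ψ(x)|² dx.
The normalization integral ∫|ψ|²dx over the whole domain equals b^5/30·A², and A² cancels in the ratio.
Let u = x/b; then A² and the length scale cancel, so P = ∫_{1/3}^{5/12} u^2·(1 - u)^2 du ÷ ∫_{0}^{1} u^2·(1 - u)^2 du.
An antiderivative of u^2·(1 - u)^2 is u^3·(6·u^2 - 15·u + 10)/30; evaluating from 1/3 to 5/12 gives ≈ 0.0045581, while the full integral is 1/30.
Taking the ratio, P = 0.1367.

P ≈ 0.137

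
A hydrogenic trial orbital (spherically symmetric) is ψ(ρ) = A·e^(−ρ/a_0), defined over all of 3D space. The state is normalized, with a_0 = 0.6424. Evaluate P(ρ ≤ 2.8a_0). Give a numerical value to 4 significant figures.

Integrate the radial probability density 4πρ²|ψ|² over ρ ≤ 2.8a_0.
Normalization gives A² = 1/(π·a_0^3).
Substituting u = ρ/a_0, A², 4π and the length scale all cancel in the ratio: P = ∫_{0}^{2.8} u^2·e^(-2·u) du / ∫_{0}^{∞} u^2·e^(-2·u) du.
Using ∫ u^2·e^(-2·u) du = -(2·u^2 + 2·u + 1)·e^(-2·u)/4, the numerator is 1/4 - 557·e^(-28/5)/100 and the denominator is 1/4.
This evaluates to P = 0.91761.

P ≈ 0.9176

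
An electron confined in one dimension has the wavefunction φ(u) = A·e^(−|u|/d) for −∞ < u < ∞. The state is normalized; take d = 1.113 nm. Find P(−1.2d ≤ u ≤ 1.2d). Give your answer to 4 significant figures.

P ≈ 0.9093

P = ∫_{−1.2d}^{1.2d} |φ(u)|² du.
Since A² = 1/(d), this is the region integral divided by the full normalization integral.
By symmetry take twice the u ≥ 0 contribution in numerator and denominator; the 2's cancel. Substituting t = u/d, A² and the length scale cancel in the ratio: P = ∫_{0}^{1.2} e^(-2·t) dt / ∫_{0}^{∞} e^(-2·t) dt.
Using ∫ e^(-2·t) dt = -e^(-2·t)/2, the numerator is 1/2 - e^(-12/5)/2 and the denominator is 1/2.
The result is P = 0.90928.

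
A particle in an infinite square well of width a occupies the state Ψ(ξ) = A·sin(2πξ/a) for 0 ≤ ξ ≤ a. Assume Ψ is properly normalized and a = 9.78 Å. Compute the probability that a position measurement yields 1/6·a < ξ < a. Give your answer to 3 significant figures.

P ≈ 0.902

|Ψ|² is the probability density, so P = ∫_{1/6·a}^{a} |Ψ|² dξ.
With A² fixed by ∫|Ψ|² = 1, i.e. A² = (a/2)^(−1), substitute and integrate.
In terms of u = ξ/a (A² and the length scale cancel between numerator and denominator), P = [∫_{1/6}^{1} sin(2·π·u)^2 du] / [∫_{0}^{1} sin(2·π·u)^2 du].
With ∫ sin(2·π·u)^2 du = u/2 - sin(4·π·u)/(8·π) + C, the region integral is √(3)/(16·π) + 5/12 and the full one is 1/2.
The result is P = √(3)/(8·π) + 5/6.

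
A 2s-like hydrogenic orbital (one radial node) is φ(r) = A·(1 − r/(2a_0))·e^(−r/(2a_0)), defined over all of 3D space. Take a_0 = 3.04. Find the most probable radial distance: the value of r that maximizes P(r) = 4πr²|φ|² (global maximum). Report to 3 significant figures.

r ≈ 15.9

Differentiate P(r) = 4πr²|φ|² with respect to r and set to zero.
This gives r = a_0·(√(5) + 3).
With a_0 = 3.04, the most probable radial distance is 15.92.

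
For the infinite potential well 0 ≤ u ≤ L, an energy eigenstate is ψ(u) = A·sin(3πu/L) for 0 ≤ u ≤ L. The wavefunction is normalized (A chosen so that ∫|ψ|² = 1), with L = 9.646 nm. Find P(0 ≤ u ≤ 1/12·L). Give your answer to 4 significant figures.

P ≈ 0.03028

|ψ|² is the probability density, so P = ∫_{0}^{1/12·L} |ψ|² du.
Since A² = 1/(L/2), this is the region integral divided by the full normalization integral.
In terms of t = u/L (A² and the length scale cancel between numerator and denominator), P = [∫_{0}^{1/12} sin(3·π·t)^2 dt] / [∫_{0}^{1} sin(3·π·t)^2 dt].
With ∫ sin(3·π·t)^2 dt = t/2 - sin(6·π·t)/(12·π) + C, the region integral is 1/24 - 1/(12·π) and the full one is 1/2.
Evaluating gives P = (-2 + π)/(12·π).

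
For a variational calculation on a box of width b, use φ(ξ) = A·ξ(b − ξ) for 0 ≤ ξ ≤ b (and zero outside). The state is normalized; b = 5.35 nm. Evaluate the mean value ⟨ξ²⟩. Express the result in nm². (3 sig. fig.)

⟨ξ²⟩ = ∫ ξ^2 |φ|² dξ over the full domain.
The ratio of the moment integral to the normalization integral gives ⟨ξ²⟩ = 2·b^2/7.
With b = 5.35, ⟨ξ^2⟩ = 8.178.

⟨ξ^2⟩ ≈ 8.18 nm^2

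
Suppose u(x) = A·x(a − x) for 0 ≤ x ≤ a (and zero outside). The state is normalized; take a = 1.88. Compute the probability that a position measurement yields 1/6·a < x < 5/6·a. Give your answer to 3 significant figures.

P ≈ 0.929

|u|² is the probability density, so P = ∫_{1/6·a}^{5/6·a} |u|² dx.
With A² fixed by ∫|u|² = 1, i.e. A² = (a^5/30)^(−1), substitute and integrate.
Let t = x/a; then A² and the length scale cancel, so P = ∫_{1/6}^{5/6} t^2·(1 - t)^2 dt ÷ ∫_{0}^{1} t^2·(1 - t)^2 dt.
With ∫ t^2·(1 - t)^2 dt = t^3·(6·t^2 - 15·t + 10)/30 + C, the region integral is 301/9720 and the full one is 1/30.
Taking the ratio, P = 301/324.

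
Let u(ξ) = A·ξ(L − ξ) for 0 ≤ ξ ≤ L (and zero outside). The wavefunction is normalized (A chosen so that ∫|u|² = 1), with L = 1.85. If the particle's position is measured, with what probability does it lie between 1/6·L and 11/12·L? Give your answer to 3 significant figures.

P ≈ 0.959

|u|² is the probability density, so P = ∫_{1/6·L}^{11/12·L} |u|² dξ.
With A² fixed by ∫|u|² = 1, i.e. A² = (L^5/30)^(−1), substitute and integrate.
Let t = ξ/L; then A² and the length scale cancel, so P = ∫_{1/6}^{11/12} t^2·(1 - t)^2 dt ÷ ∫_{0}^{1} t^2·(1 - t)^2 dt.
With ∫ t^2·(1 - t)^2 dt = t^3·(6·t^2 - 15·t + 10)/30 + C, the region integral is ≈ 0.031981 and the full one is 1/30.
The result is P = 4421/4608.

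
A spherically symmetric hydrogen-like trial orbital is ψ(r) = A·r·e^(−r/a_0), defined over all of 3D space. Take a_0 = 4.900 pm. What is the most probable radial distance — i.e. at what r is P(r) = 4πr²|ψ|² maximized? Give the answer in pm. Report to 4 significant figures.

Set d/dr [P(r) = 4πr²|ψ|²] = 0 and solve for r > 0.
Solving yields r = 2·a_0.
With a_0 = 4.900, the most probable radial distance is 9.8000 pm.

r ≈ 9.800 pm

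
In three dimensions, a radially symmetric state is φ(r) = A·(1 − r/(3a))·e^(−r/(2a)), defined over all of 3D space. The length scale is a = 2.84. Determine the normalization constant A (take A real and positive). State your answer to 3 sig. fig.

A ≈ 0.0722

Require ∫ |φ|² 4πr² dr = 1 over the whole domain.
With φ = A·(1 − r/(3a))·e^(−r/(2a)), the integral evaluates to A²·[8·π·a^3/3].
Substituting a = 2.84 gives A² = 0.005211, so A = 0.07219.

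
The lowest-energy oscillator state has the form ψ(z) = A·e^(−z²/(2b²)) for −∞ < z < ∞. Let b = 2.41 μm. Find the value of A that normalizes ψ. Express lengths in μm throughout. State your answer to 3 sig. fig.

Require ∫ |ψ|² dz = 1 over the whole domain.
With ∫_{−∞}^{∞} z^(2m) e^(−αz²) dz = (2m−1)!!·√π / (2^m α^(m+1/2)), carrying out the integral gives A² · √(π)·b.
Hence A² = 1/[√(π)·b].
Substituting b = 2.41 gives A² = 0.2341, so A = 0.4838.

A ≈ 0.484 μm^(-1/2)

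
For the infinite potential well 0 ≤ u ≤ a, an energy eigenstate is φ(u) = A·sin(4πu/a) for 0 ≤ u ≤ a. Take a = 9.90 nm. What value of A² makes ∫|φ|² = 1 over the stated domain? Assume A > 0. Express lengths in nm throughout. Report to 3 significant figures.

Require ∫ |φ|² du = 1 over the whole domain.
With ∫₀^a sin²(nπu/a) du = a/2, ∫|φ|² du = A²·(a/2).
Hence A² = 1/[a/2].
Plugging in a = 9.90 yields A = 0.4495.

A^2 ≈ 0.202 nm^(-1)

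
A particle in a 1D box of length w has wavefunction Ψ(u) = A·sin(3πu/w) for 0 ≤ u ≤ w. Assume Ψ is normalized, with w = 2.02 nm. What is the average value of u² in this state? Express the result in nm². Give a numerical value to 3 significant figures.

⟨u^2⟩ ≈ 1.34 nm^2

By definition ⟨u²⟩ = ∫ u^2 |Ψ(u)|² du.
Evaluating both integrals, ⟨u²⟩ = -w^2/(18·π^2) + w^2/3.
Putting w = 2.02 gives 1.337.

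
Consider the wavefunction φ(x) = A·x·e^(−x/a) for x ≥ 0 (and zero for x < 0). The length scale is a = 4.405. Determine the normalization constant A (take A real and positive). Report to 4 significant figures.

The normalization condition is ∫|φ|² dx = 1 from 0 to ∞.
Using ∫₀^∞ xⁿ e^(−αx) dx = n!/αⁿ⁺¹, ∫|φ|² dx = A²·(a^3/4).
Substituting a = 4.405 gives A² = 0.046797, so A = 0.21633.

A ≈ 0.2163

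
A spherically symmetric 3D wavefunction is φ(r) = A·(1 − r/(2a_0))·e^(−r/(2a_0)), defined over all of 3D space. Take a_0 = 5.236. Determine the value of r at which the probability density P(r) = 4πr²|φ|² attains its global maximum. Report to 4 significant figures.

Set d/dr [P(r) = 4πr²|φ|²] = 0 and solve for r > 0.
This gives r = a_0·(√(5) + 3).
With a_0 = 5.236, the most probable radial distance is 27.416.

r ≈ 27.42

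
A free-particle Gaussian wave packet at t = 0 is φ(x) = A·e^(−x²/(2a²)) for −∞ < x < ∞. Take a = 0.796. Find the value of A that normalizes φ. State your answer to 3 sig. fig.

Normalization requires ∫|φ|² dx = 1, integrated from −∞ to ∞.
Using the Gaussian integral ∫_{−∞}^{∞} e^(−αx²) dx = √(π/α), ∫|φ|² dx = A²·(√(π)·a).
Hence A² = 1/[√(π)·a].
Plugging in a = 0.796 yields A = 0.8419.

A ≈ 0.842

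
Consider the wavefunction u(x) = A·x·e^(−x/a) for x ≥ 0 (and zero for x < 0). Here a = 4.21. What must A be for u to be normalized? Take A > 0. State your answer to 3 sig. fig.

Normalization requires ∫|u|² dx = 1, integrated from 0 to ∞.
Using ∫₀^∞ xⁿ e^(−αx) dx = n!/αⁿ⁺¹, the integral (without the A² prefactor) comes out to a^3/4.
Hence A² = 1/[a^3/4].
Plugging in a = 4.21 yields A = 0.2315.

A ≈ 0.232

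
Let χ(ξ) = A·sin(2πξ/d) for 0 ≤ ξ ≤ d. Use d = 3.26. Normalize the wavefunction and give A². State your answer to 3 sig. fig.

We need A² ∫|f|² dξ = 1, taking the integral from 0 to d.
With ∫₀^d sin²(nπξ/d) dξ = d/2, the integral (without the A² prefactor) comes out to d/2.
So A² = (d/2)^(−1).
With d = 3.26: A² = 0.6135 and A = 0.7833.

A^2 ≈ 0.613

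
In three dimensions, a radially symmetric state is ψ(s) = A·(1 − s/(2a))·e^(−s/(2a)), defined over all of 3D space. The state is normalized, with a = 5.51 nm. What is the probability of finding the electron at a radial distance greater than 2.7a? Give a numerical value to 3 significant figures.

With dV = 4πs²ds, the probability is ∫|ψ|² dV over s > 2.7a.
The full normalization integral is A²·[8·π·a^3] = 1, fixing A².
In terms of u = s/a (A², 4π and the length scale all cancel between numerator and denominator), P = [∫_{2.7}^{∞} u^2·(1 - u/2)^2·e^(-u) du] / [∫_{0}^{∞} u^2·(1 - u/2)^2·e^(-u) du].
An antiderivative of u^2·(1 - u/2)^2·e^(-u) is -(u^4/4 + u^2 + 2·u + 2)·e^(-u); evaluating from 2.7 to ∞ gives ≈ 1.8801, while the full integral is 2.
This evaluates to P = 0.9401.

P ≈ 0.940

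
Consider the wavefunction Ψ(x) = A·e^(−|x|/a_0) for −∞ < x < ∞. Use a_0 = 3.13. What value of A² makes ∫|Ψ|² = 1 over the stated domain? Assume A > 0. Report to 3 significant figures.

We need A² ∫|f|² dx = 1, taking the integral from −∞ to ∞.
Recall ∫₀^∞ x^m e^(−x/β) dx = m!·β^(m+1), the integral (without the A² prefactor) comes out to a_0.
Plugging in a_0 = 3.13 yields A = 0.5652.

A^2 ≈ 0.319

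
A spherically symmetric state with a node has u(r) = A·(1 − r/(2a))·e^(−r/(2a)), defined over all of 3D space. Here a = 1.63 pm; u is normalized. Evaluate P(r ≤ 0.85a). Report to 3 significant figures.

P = ∫ |u|² 4πr² dr over r ≤ 0.85a.
Normalization gives A² = 1/(8·π·a^3).
Let t = r/a; then A², 4π and the length scale all cancel, so P = ∫_{0}^{0.85} t^2·(1 - t/2)^2·e^(-t) dt ÷ ∫_{0}^{∞} t^2·(1 - t/2)^2·e^(-t) dt.
Using ∫ t^2·(1 - t/2)^2·e^(-t) dt = -(t^4/4 + t^2 + 2·t + 2)·e^(-t), the numerator is ≈ 0.053979 and the denominator is 2.
This evaluates to P = 0.02699.

P ≈ 0.0270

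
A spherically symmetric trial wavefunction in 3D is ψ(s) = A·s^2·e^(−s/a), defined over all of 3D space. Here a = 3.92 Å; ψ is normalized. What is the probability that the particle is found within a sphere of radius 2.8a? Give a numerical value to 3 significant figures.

P ≈ 0.330

P = ∫ |ψ|² 4πs² ds over s ≤ 2.8a.
A² is fixed by ∫₀^∞ 4πs²|ψ|² ds = 1, i.e. A² = (45·π·a^7/2)^(−1).
In terms of u = s/a (A², 4π and the length scale all cancel between numerator and denominator), P = [∫_{0}^{2.8} u^6·e^(-2·u) du] / [∫_{0}^{∞} u^6·e^(-2·u) du].
Using ∫ u^6·e^(-2·u) du = -(4·u^6 + 12·u^5 + 30·u^4 + 60·u^3 + 90·u^2 + 90·u + 45)·e^(-2·u)/8, the numerator is ≈ 1.8548 and the denominator is 45/8.
This evaluates to P = 0.3297.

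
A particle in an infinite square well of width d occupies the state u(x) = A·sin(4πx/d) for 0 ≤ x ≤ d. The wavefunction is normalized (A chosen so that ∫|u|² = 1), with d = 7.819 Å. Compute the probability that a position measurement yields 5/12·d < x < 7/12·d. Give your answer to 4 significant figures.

P = ∫_{5/12·d}^{7/12·d} |u(x)|² dx.
The normalization integral ∫|u|²dx over the whole domain equals d/2·A², and A² cancels in the ratio.
Substituting t = x/d, A² and the length scale cancel in the ratio: P = ∫_{5/12}^{7/12} sin(4·π·t)^2 dt / ∫_{0}^{1} sin(4·π·t)^2 dt.
Using ∫ sin(4·π·t)^2 dt = t/2 - sin(4·π·t)·cos(4·π·t)/(8·π), the numerator is -√(3)/(16·π) + 1/12 and the denominator is 1/2.
The result is P = (-√(3)/8 + π/6)/π.

P ≈ 0.09775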